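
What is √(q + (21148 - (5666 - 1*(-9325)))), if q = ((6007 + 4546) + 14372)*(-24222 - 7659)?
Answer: 2*I*√198656942 ≈ 28189.0*I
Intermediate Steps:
q = -794633925 (q = (10553 + 14372)*(-31881) = 24925*(-31881) = -794633925)
√(q + (21148 - (5666 - 1*(-9325)))) = √(-794633925 + (21148 - (5666 - 1*(-9325)))) = √(-794633925 + (21148 - (5666 + 9325))) = √(-794633925 + (21148 - 1*14991)) = √(-794633925 + (21148 - 14991)) = √(-794633925 + 6157) = √(-794627768) = 2*I*√198656942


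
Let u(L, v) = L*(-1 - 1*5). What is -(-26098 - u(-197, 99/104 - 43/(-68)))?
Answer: 27280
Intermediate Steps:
u(L, v) = -6*L (u(L, v) = L*(-1 - 5) = L*(-6) = -6*L)
-(-26098 - u(-197, 99/104 - 43/(-68))) = -(-26098 - (-6)*(-197)) = -(-26098 - 1*1182) = -(-26098 - 1182) = -1*(-27280) = 27280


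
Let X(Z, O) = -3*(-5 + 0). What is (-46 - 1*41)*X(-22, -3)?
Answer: -1305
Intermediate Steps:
X(Z, O) = 15 (X(Z, O) = -3*(-5) = 15)
(-46 - 1*41)*X(-22, -3) = (-46 - 1*41)*15 = (-46 - 41)*15 = -87*15 = -1305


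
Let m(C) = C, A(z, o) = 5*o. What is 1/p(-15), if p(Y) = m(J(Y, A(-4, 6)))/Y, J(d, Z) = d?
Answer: 1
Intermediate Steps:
p(Y) = 1 (p(Y) = Y/Y = 1)
1/p(-15) = 1/1 = 1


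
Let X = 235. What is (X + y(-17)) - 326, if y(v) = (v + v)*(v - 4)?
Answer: 623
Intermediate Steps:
y(v) = 2*v*(-4 + v) (y(v) = (2*v)*(-4 + v) = 2*v*(-4 + v))
(X + y(-17)) - 326 = (235 + 2*(-17)*(-4 - 17)) - 326 = (235 + 2*(-17)*(-21)) - 326 = (235 + 714) - 326 = 949 - 326 = 623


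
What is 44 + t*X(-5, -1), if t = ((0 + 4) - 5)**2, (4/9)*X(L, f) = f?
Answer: 167/4 ≈ 41.750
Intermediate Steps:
X(L, f) = 9*f/4
t = 1 (t = (4 - 5)**2 = (-1)**2 = 1)
44 + t*X(-5, -1) = 44 + 1*((9/4)*(-1)) = 44 + 1*(-9/4) = 44 - 9/4 = 167/4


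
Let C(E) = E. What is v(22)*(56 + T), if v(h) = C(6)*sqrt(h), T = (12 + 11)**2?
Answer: 3510*sqrt(22) ≈ 16463.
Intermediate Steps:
T = 529 (T = 23**2 = 529)
v(h) = 6*sqrt(h)
v(22)*(56 + T) = (6*sqrt(22))*(56 + 529) = (6*sqrt(22))*585 = 3510*sqrt(22)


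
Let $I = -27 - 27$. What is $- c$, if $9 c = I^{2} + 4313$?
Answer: $- \frac{7229}{9} \approx -803.22$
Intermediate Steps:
$I = -54$
$c = \frac{7229}{9}$ ($c = \frac{\left(-54\right)^{2} + 4313}{9} = \frac{2916 + 4313}{9} = \frac{1}{9} \cdot 7229 = \frac{7229}{9} \approx 803.22$)
$- c = \left(-1\right) \frac{7229}{9} = - \frac{7229}{9}$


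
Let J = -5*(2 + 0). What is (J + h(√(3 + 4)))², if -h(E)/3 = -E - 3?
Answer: 64 - 6*√7 ≈ 48.125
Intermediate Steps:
J = -10 (J = -5*2 = -10)
h(E) = 9 + 3*E (h(E) = -3*(-E - 3) = -3*(-3 - E) = 9 + 3*E)
(J + h(√(3 + 4)))² = (-10 + (9 + 3*√(3 + 4)))² = (-10 + (9 + 3*√7))² = (-1 + 3*√7)²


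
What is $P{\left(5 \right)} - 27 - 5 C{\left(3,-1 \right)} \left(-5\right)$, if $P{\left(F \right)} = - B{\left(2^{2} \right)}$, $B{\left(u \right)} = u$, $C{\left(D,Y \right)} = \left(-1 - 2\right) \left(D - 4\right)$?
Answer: $-2029$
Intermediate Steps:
$C{\left(D,Y \right)} = 12 - 3 D$ ($C{\left(D,Y \right)} = - 3 \left(-4 + D\right) = 12 - 3 D$)
$P{\left(F \right)} = -4$ ($P{\left(F \right)} = - 2^{2} = \left(-1\right) 4 = -4$)
$P{\left(5 \right)} - 27 - 5 C{\left(3,-1 \right)} \left(-5\right) = -4 - 27 - 5 \left(12 - 9\right) \left(-5\right) = -4 - 27 \left(-5\right) 3 \left(-5\right) = -4 - 27 \left(\left(-15\right) \left(-5\right)\right) = -4 - 2025 = -2029$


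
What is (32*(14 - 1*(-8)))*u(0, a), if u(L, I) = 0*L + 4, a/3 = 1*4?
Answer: 2816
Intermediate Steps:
a = 12 (a = 3*(1*4) = 3*4 = 12)
u(L, I) = 4 (u(L, I) = 0 + 4 = 4)
(32*(14 - 1*(-8)))*u(0, a) = (32*(14 - 1*(-8)))*4 = (32*(14 + 8))*4 = (32*22)*4 = 704*4 = 2816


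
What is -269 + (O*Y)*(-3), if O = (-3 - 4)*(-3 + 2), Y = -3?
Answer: -206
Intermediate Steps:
O = 7 (O = -7*(-1) = 7)
-269 + (O*Y)*(-3) = -269 + (7*(-3))*(-3) = -269 - 21*(-3) = -269 + 63 = -206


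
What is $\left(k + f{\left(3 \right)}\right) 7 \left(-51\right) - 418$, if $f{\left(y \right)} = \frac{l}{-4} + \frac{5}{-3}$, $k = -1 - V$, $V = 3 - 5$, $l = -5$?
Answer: $- \frac{2505}{4} \approx -626.25$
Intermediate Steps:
$V = -2$
$k = 1$ ($k = -1 - -2 = -1 + 2 = 1$)
$f{\left(y \right)} = - \frac{5}{12}$ ($f{\left(y \right)} = - \frac{5}{-4} + \frac{5}{-3} = \left(-5\right) \left(- \frac{1}{4}\right) + 5 \left(- \frac{1}{3}\right) = \frac{5}{4} - \frac{5}{3} = - \frac{5}{12}$)
$\left(k + f{\left(3 \right)}\right) 7 \left(-51\right) - 418 = \left(1 - \frac{5}{12}\right) 7 \left(-51\right) - 418 = \frac{7}{12} \cdot 7 \left(-51\right) - 418 = \frac{49}{12} \left(-51\right) - 418 = - \frac{833}{4} - 418 = - \frac{2505}{4}$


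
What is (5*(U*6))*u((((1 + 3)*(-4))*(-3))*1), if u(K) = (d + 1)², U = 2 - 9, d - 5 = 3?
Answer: -17010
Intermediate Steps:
d = 8 (d = 5 + 3 = 8)
U = -7
u(K) = 81 (u(K) = (8 + 1)² = 9² = 81)
(5*(U*6))*u((((1 + 3)*(-4))*(-3))*1) = (5*(-7*6))*81 = (5*(-42))*81 = -210*81 = -17010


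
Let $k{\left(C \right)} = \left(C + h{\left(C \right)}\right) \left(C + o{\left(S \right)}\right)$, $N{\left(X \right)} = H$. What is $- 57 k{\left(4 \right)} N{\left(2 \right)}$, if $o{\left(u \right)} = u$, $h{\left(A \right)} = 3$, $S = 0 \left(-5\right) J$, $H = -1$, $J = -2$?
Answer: $1596$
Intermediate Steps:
$S = 0$ ($S = 0 \left(-5\right) \left(-2\right) = 0 \left(-2\right) = 0$)
$N{\left(X \right)} = -1$
$k{\left(C \right)} = C \left(3 + C\right)$ ($k{\left(C \right)} = \left(C + 3\right) \left(C + 0\right) = \left(3 + C\right) C = C \left(3 + C\right)$)
$- 57 k{\left(4 \right)} N{\left(2 \right)} = - 57 \cdot 4 \left(3 + 4\right) \left(-1\right) = - 57 \cdot 4 \cdot 7 \left(-1\right) = \left(-57\right) 28 \left(-1\right) = \left(-1596\right) \left(-1\right) = 1596$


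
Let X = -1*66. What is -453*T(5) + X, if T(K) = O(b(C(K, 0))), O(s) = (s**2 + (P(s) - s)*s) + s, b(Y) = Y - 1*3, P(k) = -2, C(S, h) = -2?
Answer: -2331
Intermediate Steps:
b(Y) = -3 + Y (b(Y) = Y - 3 = -3 + Y)
X = -66
O(s) = s + s**2 + s*(-2 - s) (O(s) = (s**2 + (-2 - s)*s) + s = (s**2 + s*(-2 - s)) + s = s + s**2 + s*(-2 - s))
T(K) = 5 (T(K) = -(-3 - 2) = -1*(-5) = 5)
-453*T(5) + X = -453*5 - 66 = -2265 - 66 = -2331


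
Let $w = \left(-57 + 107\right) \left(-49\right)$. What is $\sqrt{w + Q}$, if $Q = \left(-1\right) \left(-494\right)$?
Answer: $2 i \sqrt{489} \approx 44.227 i$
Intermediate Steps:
$Q = 494$
$w = -2450$ ($w = 50 \left(-49\right) = -2450$)
$\sqrt{w + Q} = \sqrt{-2450 + 494} = \sqrt{-1956} = 2 i \sqrt{489}$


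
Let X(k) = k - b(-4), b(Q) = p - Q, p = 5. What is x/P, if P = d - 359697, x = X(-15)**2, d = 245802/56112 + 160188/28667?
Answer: -154422019584/96429857344283 ≈ -0.0016014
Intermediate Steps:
b(Q) = 5 - Q
X(k) = -9 + k (X(k) = k - (5 - 1*(-4)) = k - (5 + 4) = k - 1*9 = k - 9 = -9 + k)
d = 2672479165/268093784 (d = 245802*(1/56112) + 160188*(1/28667) = 40967/9352 + 160188/28667 = 2672479165/268093784 ≈ 9.9684)
x = 576 (x = (-9 - 15)**2 = (-24)**2 = 576)
P = -96429857344283/268093784 (P = 2672479165/268093784 - 359697 = -96429857344283/268093784 ≈ -3.5969e+5)
x/P = 576/(-96429857344283/268093784) = 576*(-268093784/96429857344283) = -154422019584/96429857344283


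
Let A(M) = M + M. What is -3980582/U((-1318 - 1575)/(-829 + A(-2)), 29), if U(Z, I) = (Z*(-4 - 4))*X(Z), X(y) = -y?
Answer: -1381041031699/33477796 ≈ -41252.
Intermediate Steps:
A(M) = 2*M
U(Z, I) = 8*Z² (U(Z, I) = (Z*(-4 - 4))*(-Z) = (Z*(-8))*(-Z) = (-8*Z)*(-Z) = 8*Z²)
-3980582/U((-1318 - 1575)/(-829 + A(-2)), 29) = -3980582*(-829 + 2*(-2))²/(8*(-1318 - 1575)²) = -3980582*(-829 - 4)²/66955592 = -3980582/(8*(-2893/(-833))²) = -3980582/(8*(-2893*(-1/833))²) = -3980582/(8*(2893/833)²) = -3980582/(8*(8369449/693889)) = -3980582/66955592/693889 = -3980582*693889/66955592 = -1381041031699/33477796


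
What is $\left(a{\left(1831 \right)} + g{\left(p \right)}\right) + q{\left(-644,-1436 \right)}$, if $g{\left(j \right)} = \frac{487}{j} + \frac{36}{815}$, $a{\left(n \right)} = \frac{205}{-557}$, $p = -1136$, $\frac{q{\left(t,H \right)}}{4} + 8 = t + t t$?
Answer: $\frac{854160293993467}{515692880} \approx 1.6563 \cdot 10^{6}$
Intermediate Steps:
$q{\left(t,H \right)} = -32 + 4 t + 4 t^{2}$ ($q{\left(t,H \right)} = -32 + 4 \left(t + t t\right) = -32 + 4 \left(t + t^{2}\right) = -32 + \left(4 t + 4 t^{2}\right) = -32 + 4 t + 4 t^{2}$)
$a{\left(n \right)} = - \frac{205}{557}$ ($a{\left(n \right)} = 205 \left(- \frac{1}{557}\right) = - \frac{205}{557}$)
$g{\left(j \right)} = \frac{36}{815} + \frac{487}{j}$ ($g{\left(j \right)} = \frac{487}{j} + 36 \cdot \frac{1}{815} = \frac{487}{j} + \frac{36}{815} = \frac{36}{815} + \frac{487}{j}$)
$\left(a{\left(1831 \right)} + g{\left(p \right)}\right) + q{\left(-644,-1436 \right)} = \left(- \frac{205}{557} + \left(\frac{36}{815} + \frac{487}{-1136}\right)\right) + \left(-32 + 4 \left(-644\right) + 4 \left(-644\right)^{2}\right) = \left(- \frac{205}{557} + \left(\frac{36}{815} + 487 \left(- \frac{1}{1136}\right)\right)\right) - -1656336 = \left(- \frac{205}{557} + \left(\frac{36}{815} - \frac{487}{1136}\right)\right) - -1656336 = \left(- \frac{205}{557} - \frac{356009}{925840}\right) + 1656336 = - \frac{388094213}{515692880} + 1656336 = \frac{854160293993467}{515692880}$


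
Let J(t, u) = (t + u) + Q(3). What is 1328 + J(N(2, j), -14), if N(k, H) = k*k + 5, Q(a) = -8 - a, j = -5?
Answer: 1312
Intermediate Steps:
N(k, H) = 5 + k**2 (N(k, H) = k**2 + 5 = 5 + k**2)
J(t, u) = -11 + t + u (J(t, u) = (t + u) + (-8 - 1*3) = (t + u) + (-8 - 3) = (t + u) - 11 = -11 + t + u)
1328 + J(N(2, j), -14) = 1328 + (-11 + (5 + 2**2) - 14) = 1328 + (-11 + (5 + 4) - 14) = 1328 + (-11 + 9 - 14) = 1328 - 16 = 1312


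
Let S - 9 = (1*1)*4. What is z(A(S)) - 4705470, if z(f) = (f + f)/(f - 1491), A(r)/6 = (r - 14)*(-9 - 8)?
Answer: -2178632678/463 ≈ -4.7055e+6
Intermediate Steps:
S = 13 (S = 9 + (1*1)*4 = 9 + 1*4 = 9 + 4 = 13)
A(r) = 1428 - 102*r (A(r) = 6*((r - 14)*(-9 - 8)) = 6*((-14 + r)*(-17)) = 6*(238 - 17*r) = 1428 - 102*r)
z(f) = 2*f/(-1491 + f) (z(f) = (2*f)/(-1491 + f) = 2*f/(-1491 + f))
z(A(S)) - 4705470 = 2*(1428 - 102*13)/(-1491 + (1428 - 102*13)) - 4705470 = 2*(1428 - 1326)/(-1491 + (1428 - 1326)) - 4705470 = 2*102/(-1491 + 102) - 4705470 = 2*102/(-1389) - 4705470 = 2*102*(-1/1389) - 4705470 = -68/463 - 4705470 = -2178632678/463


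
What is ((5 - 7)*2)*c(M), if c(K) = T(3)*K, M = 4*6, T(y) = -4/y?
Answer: 128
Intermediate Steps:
M = 24
c(K) = -4*K/3 (c(K) = (-4/3)*K = (-4*⅓)*K = -4*K/3)
((5 - 7)*2)*c(M) = ((5 - 7)*2)*(-4/3*24) = -2*2*(-32) = -4*(-32) = 128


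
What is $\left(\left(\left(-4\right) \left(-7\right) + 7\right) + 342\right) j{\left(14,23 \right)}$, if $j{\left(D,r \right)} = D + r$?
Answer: $13949$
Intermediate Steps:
$\left(\left(\left(-4\right) \left(-7\right) + 7\right) + 342\right) j{\left(14,23 \right)} = \left(\left(\left(-4\right) \left(-7\right) + 7\right) + 342\right) \left(14 + 23\right) = \left(\left(28 + 7\right) + 342\right) 37 = \left(35 + 342\right) 37 = 377 \cdot 37 = 13949$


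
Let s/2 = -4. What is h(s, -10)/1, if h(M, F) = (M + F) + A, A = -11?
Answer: -29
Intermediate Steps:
s = -8 (s = 2*(-4) = -8)
h(M, F) = -11 + F + M (h(M, F) = (M + F) - 11 = (F + M) - 11 = -11 + F + M)
h(s, -10)/1 = (-11 - 10 - 8)/1 = -29*1 = -29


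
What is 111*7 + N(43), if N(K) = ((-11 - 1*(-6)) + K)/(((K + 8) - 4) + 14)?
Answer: 47435/61 ≈ 777.62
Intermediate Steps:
N(K) = (-5 + K)/(18 + K) (N(K) = ((-11 + 6) + K)/(((8 + K) - 4) + 14) = (-5 + K)/((4 + K) + 14) = (-5 + K)/(18 + K))
111*7 + N(43) = 111*7 + (-5 + 43)/(18 + 43) = 777 + 38/61 = 47435/61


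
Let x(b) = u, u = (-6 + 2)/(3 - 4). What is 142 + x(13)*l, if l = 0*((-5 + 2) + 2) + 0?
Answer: 142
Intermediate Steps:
l = 0 (l = 0*(-3 + 2) + 0 = 0*(-1) + 0 = 0 + 0 = 0)
u = 4 (u = -4/(-1) = -4*(-1) = 4)
x(b) = 4
142 + x(13)*l = 142 + 4*0 = 142 + 0 = 142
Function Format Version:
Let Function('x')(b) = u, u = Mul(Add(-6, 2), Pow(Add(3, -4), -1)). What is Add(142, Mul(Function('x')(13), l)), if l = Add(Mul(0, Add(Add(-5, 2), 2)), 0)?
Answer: 142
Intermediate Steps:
l = 0 (l = Add(Mul(0, Add(-3, 2)), 0) = Add(Mul(0, -1), 0) = Add(0, 0) = 0)
u = 4 (u = Mul(-4, Pow(-1, -1)) = Mul(-4, -1) = 4)
Function('x')(b) = 4
Add(142, Mul(Function('x')(13), l)) = Add(142, Mul(4, 0)) = Add(142, 0) = 142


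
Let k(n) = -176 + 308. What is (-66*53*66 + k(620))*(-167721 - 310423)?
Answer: 110325033984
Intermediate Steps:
k(n) = 132
(-66*53*66 + k(620))*(-167721 - 310423) = (-66*53*66 + 132)*(-167721 - 310423) = (-3498*66 + 132)*(-478144) = (-230868 + 132)*(-478144) = -230736*(-478144) = 110325033984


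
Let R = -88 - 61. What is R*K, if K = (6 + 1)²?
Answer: -7301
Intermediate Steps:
R = -149
K = 49 (K = 7² = 49)
R*K = -149*49 = -7301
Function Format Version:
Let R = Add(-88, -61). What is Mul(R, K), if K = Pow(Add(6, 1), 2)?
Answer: -7301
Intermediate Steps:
R = -149
K = 49 (K = Pow(7, 2) = 49)
Mul(R, K) = Mul(-149, 49) = -7301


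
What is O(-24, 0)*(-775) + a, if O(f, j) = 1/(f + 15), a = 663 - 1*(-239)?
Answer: 8893/9 ≈ 988.11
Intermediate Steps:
a = 902 (a = 663 + 239 = 902)
O(f, j) = 1/(15 + f)
O(-24, 0)*(-775) + a = -775/(15 - 24) + 902 = -775/(-9) + 902 = -1/9*(-775) + 902 = 775/9 + 902 = 8893/9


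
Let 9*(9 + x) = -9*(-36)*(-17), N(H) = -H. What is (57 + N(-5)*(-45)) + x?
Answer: -789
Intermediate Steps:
x = -621 (x = -9 + (-9*(-36)*(-17))/9 = -9 + (324*(-17))/9 = -9 + (⅑)*(-5508) = -9 - 612 = -621)
(57 + N(-5)*(-45)) + x = (57 - 1*(-5)*(-45)) - 621 = (57 + 5*(-45)) - 621 = (57 - 225) - 621 = -168 - 621 = -789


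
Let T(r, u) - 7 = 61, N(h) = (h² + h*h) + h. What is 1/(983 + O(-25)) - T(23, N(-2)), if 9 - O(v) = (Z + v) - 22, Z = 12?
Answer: -69835/1027 ≈ -67.999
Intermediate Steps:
N(h) = h + 2*h² (N(h) = (h² + h²) + h = 2*h² + h = h + 2*h²)
T(r, u) = 68 (T(r, u) = 7 + 61 = 68)
O(v) = 19 - v (O(v) = 9 - ((12 + v) - 22) = 9 - (-10 + v) = 9 + (10 - v) = 19 - v)
1/(983 + O(-25)) - T(23, N(-2)) = 1/(983 + (19 - 1*(-25))) - 1*68 = 1/(983 + (19 + 25)) - 68 = 1/(983 + 44) - 68 = 1/1027 - 68 = -69835/1027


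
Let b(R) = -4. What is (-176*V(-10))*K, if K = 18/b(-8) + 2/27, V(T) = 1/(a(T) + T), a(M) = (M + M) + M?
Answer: -2629/135 ≈ -19.474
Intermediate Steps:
a(M) = 3*M (a(M) = 2*M + M = 3*M)
V(T) = 1/(4*T) (V(T) = 1/(3*T + T) = 1/(4*T))
K = -239/54 (K = 18/(-4) + 2/27 = 18*(-1/4) + 2*(1/27) = -9/2 + 2/27 = -239/54 ≈ -4.4259)
(-176*V(-10))*K = -44/(-10)*(-239/54) = -44*(-1)/10*(-239/54) = -176*(-1/40)*(-239/54) = (22/5)*(-239/54) = -2629/135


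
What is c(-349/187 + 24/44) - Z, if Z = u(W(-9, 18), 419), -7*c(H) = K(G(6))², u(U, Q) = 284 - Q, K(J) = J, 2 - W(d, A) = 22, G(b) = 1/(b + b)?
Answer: 136079/1008 ≈ 135.00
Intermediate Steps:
G(b) = 1/(2*b)
W(d, A) = -20 (W(d, A) = 2 - 1*22 = 2 - 22 = -20)
c(H) = -1/1008 (c(H) = -((½)/6)²/7 = -((½)*(⅙))²/7 = -(1/12)²/7 = -⅐*1/144 = -1/1008)
Z = -135 (Z = 284 - 1*419 = 284 - 419 = -135)
c(-349/187 + 24/44) - Z = -1/1008 - 1*(-135) = -1/1008 + 135 = 136079/1008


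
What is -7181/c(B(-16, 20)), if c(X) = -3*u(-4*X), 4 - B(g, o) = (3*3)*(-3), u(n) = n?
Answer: -7181/372 ≈ -19.304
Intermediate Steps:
B(g, o) = 31 (B(g, o) = 4 - 3*3*(-3) = 4 - 9*(-3) = 4 - 1*(-27) = 4 + 27 = 31)
c(X) = 12*X (c(X) = -(-12)*X = 12*X)
-7181/c(B(-16, 20)) = -7181/(12*31) = -7181/372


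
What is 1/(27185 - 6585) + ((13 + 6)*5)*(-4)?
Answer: -7827999/20600 ≈ -380.00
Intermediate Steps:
1/(27185 - 6585) + ((13 + 6)*5)*(-4) = 1/20600 + (19*5)*(-4) = 1/20600 + 95*(-4) = 1/20600 - 380 = -7827999/20600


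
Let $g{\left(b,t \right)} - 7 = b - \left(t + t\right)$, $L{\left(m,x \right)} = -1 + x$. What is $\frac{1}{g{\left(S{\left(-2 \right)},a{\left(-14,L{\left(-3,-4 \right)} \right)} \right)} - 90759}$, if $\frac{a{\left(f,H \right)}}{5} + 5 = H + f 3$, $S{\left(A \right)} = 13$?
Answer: $- \frac{1}{90219} \approx -1.1084 \cdot 10^{-5}$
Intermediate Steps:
$a{\left(f,H \right)} = -25 + 5 H + 15 f$ ($a{\left(f,H \right)} = -25 + 5 \left(H + f 3\right) = -25 + 5 \left(H + 3 f\right) = -25 + \left(5 H + 15 f\right) = -25 + 5 H + 15 f$)
$g{\left(b,t \right)} = 7 + b - 2 t$ ($g{\left(b,t \right)} = 7 + \left(b - \left(t + t\right)\right) = 7 + \left(b - 2 t\right) = 7 + b - 2 t$)
$\frac{1}{g{\left(S{\left(-2 \right)},a{\left(-14,L{\left(-3,-4 \right)} \right)} \right)} - 90759} = \frac{1}{\left(7 + 13 - 2 \left(-25 + 5 \left(-1 - 4\right) + 15 \left(-14\right)\right)\right) - 90759} = \frac{1}{\left(7 + 13 - 2 \left(-25 + 5 \left(-5\right) - 210\right)\right) - 90759} = \frac{1}{\left(7 + 13 - 2 \left(-25 - 25 - 210\right)\right) - 90759} = \frac{1}{\left(7 + 13 - -520\right) - 90759} = \frac{1}{\left(7 + 13 + 520\right) - 90759} = \frac{1}{540 - 90759} = \frac{1}{-90219} = - \frac{1}{90219}$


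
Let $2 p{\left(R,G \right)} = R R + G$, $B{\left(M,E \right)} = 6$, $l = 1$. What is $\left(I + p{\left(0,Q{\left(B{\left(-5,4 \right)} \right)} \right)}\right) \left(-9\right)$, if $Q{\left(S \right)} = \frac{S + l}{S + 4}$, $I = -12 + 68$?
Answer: $- \frac{10143}{20} \approx -507.15$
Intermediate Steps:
$I = 56$
$Q{\left(S \right)} = \frac{1 + S}{4 + S}$ ($Q{\left(S \right)} = \frac{S + 1}{S + 4} = \frac{1 + S}{4 + S}$)
$p{\left(R,G \right)} = \frac{G}{2} + \frac{R^{2}}{2}$ ($p{\left(R,G \right)} = \frac{R R + G}{2} = \frac{R^{2} + G}{2} = \frac{G + R^{2}}{2} = \frac{G}{2} + \frac{R^{2}}{2}$)
$\left(I + p{\left(0,Q{\left(B{\left(-5,4 \right)} \right)} \right)}\right) \left(-9\right) = \left(56 + \left(\frac{\frac{1}{4 + 6} \left(1 + 6\right)}{2} + \frac{0^{2}}{2}\right)\right) \left(-9\right) = \left(56 + \left(\frac{\frac{1}{10} \cdot 7}{2} + \frac{1}{2} \cdot 0\right)\right) \left(-9\right) = \left(56 + \left(\frac{\frac{1}{10} \cdot 7}{2} + 0\right)\right) \left(-9\right) = \left(56 + \left(\frac{1}{2} \cdot \frac{7}{10} + 0\right)\right) \left(-9\right) = \left(56 + \left(\frac{7}{20} + 0\right)\right) \left(-9\right) = \left(56 + \frac{7}{20}\right) \left(-9\right) = \frac{1127}{20} \left(-9\right) = - \frac{10143}{20}$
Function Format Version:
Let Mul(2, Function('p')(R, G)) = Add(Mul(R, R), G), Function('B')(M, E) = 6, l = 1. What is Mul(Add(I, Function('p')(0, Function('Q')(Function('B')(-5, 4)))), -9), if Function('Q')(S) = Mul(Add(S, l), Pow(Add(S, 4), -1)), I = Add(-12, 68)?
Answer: Rational(-10143, 20) ≈ -507.15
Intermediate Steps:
I = 56
Function('Q')(S) = Mul(Pow(Add(4, S), -1), Add(1, S)) (Function('Q')(S) = Mul(Add(S, 1), Pow(Add(S, 4), -1)) = Mul(Add(1, S), Pow(Add(4, S), -1)) = Mul(Pow(Add(4, S), -1), Add(1, S)))
Function('p')(R, G) = Add(Mul(Rational(1, 2), G), Mul(Rational(1, 2), Pow(R, 2))) (Function('p')(R, G) = Mul(Rational(1, 2), Add(Mul(R, R), G)) = Mul(Rational(1, 2), Add(Pow(R, 2), G)) = Mul(Rational(1, 2), Add(G, Pow(R, 2))) = Add(Mul(Rational(1, 2), G), Mul(Rational(1, 2), Pow(R, 2))))
Mul(Add(I, Function('p')(0, Function('Q')(Function('B')(-5, 4)))), -9) = Mul(Add(56, Add(Mul(Rational(1, 2), Mul(Pow(Add(4, 6), -1), Add(1, 6))), Mul(Rational(1, 2), Pow(0, 2)))), -9) = Mul(Add(56, Add(Mul(Rational(1, 2), Mul(Pow(10, -1), 7)), Mul(Rational(1, 2), 0))), -9) = Mul(Add(56, Add(Mul(Rational(1, 2), Mul(Rational(1, 10), 7)), 0)), -9) = Mul(Add(56, Add(Mul(Rational(1, 2), Rational(7, 10)), 0)), -9) = Mul(Add(56, Add(Rational(7, 20), 0)), -9) = Mul(Add(56, Rational(7, 20)), -9) = Mul(Rational(1127, 20), -9) = Rational(-10143, 20)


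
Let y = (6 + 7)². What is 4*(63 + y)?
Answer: 928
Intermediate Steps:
y = 169 (y = 13² = 169)
4*(63 + y) = 4*(63 + 169) = 4*232 = 928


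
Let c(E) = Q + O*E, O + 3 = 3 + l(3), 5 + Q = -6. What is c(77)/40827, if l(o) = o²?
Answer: 22/1317 ≈ 0.016705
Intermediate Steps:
Q = -11 (Q = -5 - 6 = -11)
O = 9 (O = -3 + (3 + 3²) = -3 + (3 + 9) = -3 + 12 = 9)
c(E) = -11 + 9*E
c(77)/40827 = (-11 + 9*77)/40827 = (-11 + 693)*(1/40827) = 682*(1/40827) = 22/1317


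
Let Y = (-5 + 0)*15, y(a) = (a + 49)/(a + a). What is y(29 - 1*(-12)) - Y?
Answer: 3120/41 ≈ 76.098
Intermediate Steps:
y(a) = (49 + a)/(2*a) (y(a) = (49 + a)/((2*a)) = (49 + a)*(1/(2*a)) = (49 + a)/(2*a))
Y = -75 (Y = -5*15 = -75)
y(29 - 1*(-12)) - Y = (49 + (29 - 1*(-12)))/(2*(29 - 1*(-12))) - 1*(-75) = (49 + (29 + 12))/(2*(29 + 12)) + 75 = (½)*(49 + 41)/41 + 75 = (½)*(1/41)*90 + 75 = 45/41 + 75 = 3120/41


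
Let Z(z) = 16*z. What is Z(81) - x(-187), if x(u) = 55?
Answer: 1241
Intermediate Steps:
Z(81) - x(-187) = 16*81 - 1*55 = 1296 - 55 = 1241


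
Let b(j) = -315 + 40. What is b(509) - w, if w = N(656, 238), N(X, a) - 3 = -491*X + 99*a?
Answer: 298256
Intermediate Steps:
N(X, a) = 3 - 491*X + 99*a (N(X, a) = 3 + (-491*X + 99*a) = 3 - 491*X + 99*a)
b(j) = -275
w = -298531 (w = 3 - 491*656 + 99*238 = 3 - 322096 + 23562 = -298531)
b(509) - w = -275 - 1*(-298531) = -275 + 298531 = 298256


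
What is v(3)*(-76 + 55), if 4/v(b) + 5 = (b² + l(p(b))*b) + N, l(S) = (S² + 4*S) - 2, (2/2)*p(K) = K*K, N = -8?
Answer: -84/341 ≈ -0.24633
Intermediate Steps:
p(K) = K² (p(K) = K*K = K²)
l(S) = -2 + S² + 4*S
v(b) = 4/(-13 + b² + b*(-2 + b⁴ + 4*b²)) (v(b) = 4/(-5 + ((b² + (-2 + (b²)² + 4*b²)*b) - 8)) = 4/(-5 + ((b² + (-2 + b⁴ + 4*b²)*b) - 8)) = 4/(-5 + ((b² + b*(-2 + b⁴ + 4*b²)) - 8)) = 4/(-5 + (-8 + b² + b*(-2 + b⁴ + 4*b²))) = 4/(-13 + b² + b*(-2 + b⁴ + 4*b²)))
v(3)*(-76 + 55) = (4/(-13 + 3² + 3*(-2 + 3⁴ + 4*3²)))*(-76 + 55) = (4/(-13 + 9 + 3*(-2 + 81 + 4*9)))*(-21) = (4/(-13 + 9 + 3*(-2 + 81 + 36)))*(-21) = (4/(-13 + 9 + 3*115))*(-21) = (4/(-13 + 9 + 345))*(-21) = (4/341)*(-21) = -84/341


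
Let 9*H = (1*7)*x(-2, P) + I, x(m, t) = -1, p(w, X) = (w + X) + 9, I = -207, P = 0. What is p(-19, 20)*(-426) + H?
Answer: -38554/9 ≈ -4283.8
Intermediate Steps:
p(w, X) = 9 + X + w (p(w, X) = (X + w) + 9 = 9 + X + w)
H = -214/9 (H = ((1*7)*(-1) - 207)/9 = (7*(-1) - 207)/9 = (-7 - 207)/9 = (⅑)*(-214) = -214/9 ≈ -23.778)
p(-19, 20)*(-426) + H = (9 + 20 - 19)*(-426) - 214/9 = 10*(-426) - 214/9 = -4260 - 214/9 = -38554/9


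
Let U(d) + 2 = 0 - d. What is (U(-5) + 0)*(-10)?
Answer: -30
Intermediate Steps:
U(d) = -2 - d (U(d) = -2 + (0 - d) = -2 - d)
(U(-5) + 0)*(-10) = ((-2 - 1*(-5)) + 0)*(-10) = ((-2 + 5) + 0)*(-10) = (3 + 0)*(-10) = 3*(-10) = -30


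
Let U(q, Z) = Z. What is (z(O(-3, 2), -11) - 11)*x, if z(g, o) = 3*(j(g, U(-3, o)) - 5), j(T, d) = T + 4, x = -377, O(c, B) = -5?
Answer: 10933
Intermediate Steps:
j(T, d) = 4 + T
z(g, o) = -3 + 3*g (z(g, o) = 3*((4 + g) - 5) = 3*(-1 + g) = -3 + 3*g)
(z(O(-3, 2), -11) - 11)*x = ((-3 + 3*(-5)) - 11)*(-377) = ((-3 - 15) - 11)*(-377) = (-18 - 11)*(-377) = -29*(-377) = 10933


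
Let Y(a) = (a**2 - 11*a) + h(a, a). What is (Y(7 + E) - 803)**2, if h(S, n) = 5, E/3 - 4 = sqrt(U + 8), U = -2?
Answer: 389830 - 95904*sqrt(6) ≈ 1.5491e+5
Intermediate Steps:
E = 12 + 3*sqrt(6) (E = 12 + 3*sqrt(-2 + 8) = 12 + 3*sqrt(6) ≈ 19.348)
Y(a) = 5 + a**2 - 11*a (Y(a) = (a**2 - 11*a) + 5 = 5 + a**2 - 11*a)
(Y(7 + E) - 803)**2 = ((5 + (7 + (12 + 3*sqrt(6)))**2 - 11*(7 + (12 + 3*sqrt(6)))) - 803)**2 = ((5 + (19 + 3*sqrt(6))**2 - 11*(19 + 3*sqrt(6))) - 803)**2 = ((5 + (19 + 3*sqrt(6))**2 + (-209 - 33*sqrt(6))) - 803)**2 = ((-204 + (19 + 3*sqrt(6))**2 - 33*sqrt(6)) - 803)**2 = (-1007 + (19 + 3*sqrt(6))**2 - 33*sqrt(6))**2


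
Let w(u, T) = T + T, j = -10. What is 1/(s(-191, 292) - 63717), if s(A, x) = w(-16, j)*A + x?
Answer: -1/59605 ≈ -1.6777e-5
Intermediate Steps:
w(u, T) = 2*T
s(A, x) = x - 20*A (s(A, x) = (2*(-10))*A + x = -20*A + x = x - 20*A)
1/(s(-191, 292) - 63717) = 1/((292 - 20*(-191)) - 63717) = 1/((292 + 3820) - 63717) = 1/(4112 - 63717) = 1/(-59605) = -1/59605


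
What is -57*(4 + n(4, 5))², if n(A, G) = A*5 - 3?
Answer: -25137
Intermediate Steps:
n(A, G) = -3 + 5*A (n(A, G) = 5*A - 3 = -3 + 5*A)
-57*(4 + n(4, 5))² = -57*(4 + (-3 + 5*4))² = -57*(4 + (-3 + 20))² = -57*(4 + 17)² = -57*21² = -57*441 = -25137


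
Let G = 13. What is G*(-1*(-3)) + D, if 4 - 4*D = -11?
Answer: 171/4 ≈ 42.750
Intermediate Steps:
D = 15/4 (D = 1 - 1/4*(-11) = 1 + 11/4 = 15/4 ≈ 3.7500)
G*(-1*(-3)) + D = 13*(-1*(-3)) + 15/4 = 13*3 + 15/4 = 39 + 15/4 = 171/4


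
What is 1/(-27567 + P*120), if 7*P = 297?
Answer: -7/157329 ≈ -4.4493e-5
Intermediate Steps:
P = 297/7 (P = (1/7)*297 = 297/7 ≈ 42.429)
1/(-27567 + P*120) = 1/(-27567 + (297/7)*120) = 1/(-27567 + 35640/7) = 1/(-157329/7) = -7/157329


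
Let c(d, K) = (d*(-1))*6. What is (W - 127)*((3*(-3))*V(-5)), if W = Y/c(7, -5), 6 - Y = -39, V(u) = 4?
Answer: 32274/7 ≈ 4610.6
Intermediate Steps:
c(d, K) = -6*d (c(d, K) = -d*6 = -6*d)
Y = 45 (Y = 6 - 1*(-39) = 6 + 39 = 45)
W = -15/14 (W = 45/((-6*7)) = 45/(-42) = 45*(-1/42) = -15/14 ≈ -1.0714)
(W - 127)*((3*(-3))*V(-5)) = (-15/14 - 127)*((3*(-3))*4) = -(-16137)*4/14 = -1793/14*(-36) = 32274/7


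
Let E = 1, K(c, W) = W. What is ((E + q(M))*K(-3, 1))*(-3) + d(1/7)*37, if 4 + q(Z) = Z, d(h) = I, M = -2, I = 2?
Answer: 89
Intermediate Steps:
d(h) = 2
q(Z) = -4 + Z
((E + q(M))*K(-3, 1))*(-3) + d(1/7)*37 = ((1 + (-4 - 2))*1)*(-3) + 2*37 = ((1 - 6)*1)*(-3) + 74 = -5*1*(-3) + 74 = -5*(-3) + 74 = 15 + 74 = 89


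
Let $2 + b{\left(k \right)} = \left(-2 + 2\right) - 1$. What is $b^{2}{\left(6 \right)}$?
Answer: $9$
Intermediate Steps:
$b{\left(k \right)} = -3$ ($b{\left(k \right)} = -2 + \left(\left(-2 + 2\right) - 1\right) = -2 + \left(0 - 1\right) = -2 - 1 = -3$)
$b^{2}{\left(6 \right)} = \left(-3\right)^{2} = 9$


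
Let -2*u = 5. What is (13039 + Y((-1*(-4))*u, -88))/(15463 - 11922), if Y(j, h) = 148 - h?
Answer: 13275/3541 ≈ 3.7489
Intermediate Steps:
u = -5/2 (u = -1/2*5 = -5/2 ≈ -2.5000)
(13039 + Y((-1*(-4))*u, -88))/(15463 - 11922) = (13039 + (148 - 1*(-88)))/(15463 - 11922) = (13039 + (148 + 88))/3541 = (13039 + 236)*(1/3541) = 13275*(1/3541) = 13275/3541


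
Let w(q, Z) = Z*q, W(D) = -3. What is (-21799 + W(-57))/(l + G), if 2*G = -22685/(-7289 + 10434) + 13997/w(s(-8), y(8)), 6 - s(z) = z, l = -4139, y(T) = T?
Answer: 3071814592/574872575 ≈ 5.3435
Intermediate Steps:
s(z) = 6 - z
G = 8295969/140896 (G = (-22685/(-7289 + 10434) + 13997/((8*(6 - 1*(-8)))))/2 = (-22685/3145 + 13997/((8*(6 + 8))))/2 = (-22685*1/3145 + 13997/((8*14)))/2 = (-4537/629 + 13997/112)/2 = (½)*(8295969/70448) = 8295969/140896 ≈ 58.880)
(-21799 + W(-57))/(l + G) = (-21799 - 3)/(-4139 + 8295969/140896) = -21802/(-574872575/140896) = -21802*(-140896/574872575) = 3071814592/574872575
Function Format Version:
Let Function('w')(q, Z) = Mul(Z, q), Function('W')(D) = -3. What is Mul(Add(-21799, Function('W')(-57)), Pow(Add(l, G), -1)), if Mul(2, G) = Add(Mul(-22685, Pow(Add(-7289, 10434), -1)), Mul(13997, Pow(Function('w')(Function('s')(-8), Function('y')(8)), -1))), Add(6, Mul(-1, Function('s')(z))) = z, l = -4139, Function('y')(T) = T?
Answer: Rational(3071814592, 574872575) ≈ 5.3435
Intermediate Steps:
Function('s')(z) = Add(6, Mul(-1, z))
G = Rational(8295969, 140896) (G = Mul(Rational(1, 2), Add(Mul(-22685, Pow(Add(-7289, 10434), -1)), Mul(13997, Pow(Mul(8, Add(6, Mul(-1, -8))), -1)))) = Mul(Rational(1, 2), Add(Mul(-22685, Pow(3145, -1)), Mul(13997, Pow(Mul(8, Add(6, 8)), -1)))) = Mul(Rational(1, 2), Add(Mul(-22685, Rational(1, 3145)), Mul(13997, Pow(Mul(8, 14), -1)))) = Mul(Rational(1, 2), Add(Rational(-4537, 629), Mul(13997, Pow(112, -1)))) = Mul(Rational(1, 2), Add(Rational(-4537, 629), Mul(13997, Rational(1, 112)))) = Mul(Rational(1, 2), Add(Rational(-4537, 629), Rational(13997, 112))) = Mul(Rational(1, 2), Rational(8295969, 70448)) = Rational(8295969, 140896) ≈ 58.880)
Mul(Add(-21799, Function('W')(-57)), Pow(Add(l, G), -1)) = Mul(Add(-21799, -3), Pow(Add(-4139, Rational(8295969, 140896)), -1)) = Mul(-21802, Pow(Rational(-574872575, 140896), -1)) = Mul(-21802, Rational(-140896, 574872575)) = Rational(3071814592, 574872575)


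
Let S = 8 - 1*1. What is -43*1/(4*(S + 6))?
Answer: -43/52 ≈ -0.82692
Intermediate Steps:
S = 7 (S = 8 - 1 = 7)
-43*1/(4*(S + 6)) = -43*1/(4*(7 + 6)) = -43/(4*13) = -43/52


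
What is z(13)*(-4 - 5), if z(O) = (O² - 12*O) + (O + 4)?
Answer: -270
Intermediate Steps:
z(O) = 4 + O² - 11*O (z(O) = (O² - 12*O) + (4 + O) = 4 + O² - 11*O)
z(13)*(-4 - 5) = (4 + 13² - 11*13)*(-4 - 5) = (4 + 169 - 143)*(-9) = 30*(-9) = -270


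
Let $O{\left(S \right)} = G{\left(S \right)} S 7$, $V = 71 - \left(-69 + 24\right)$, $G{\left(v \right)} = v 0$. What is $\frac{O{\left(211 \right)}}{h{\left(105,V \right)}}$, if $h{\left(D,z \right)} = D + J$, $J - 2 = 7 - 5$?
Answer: $0$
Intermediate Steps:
$J = 4$ ($J = 2 + \left(7 - 5\right) = 2 + 2 = 4$)
$G{\left(v \right)} = 0$
$V = 116$ ($V = 71 - -45 = 71 + 45 = 116$)
$O{\left(S \right)} = 0$ ($O{\left(S \right)} = 0 S 7 = 0 \cdot 7 = 0$)
$h{\left(D,z \right)} = 4 + D$ ($h{\left(D,z \right)} = D + 4 = 4 + D$)
$\frac{O{\left(211 \right)}}{h{\left(105,V \right)}} = \frac{0}{4 + 105} = \frac{0}{109} = 0 \cdot \frac{1}{109} = 0$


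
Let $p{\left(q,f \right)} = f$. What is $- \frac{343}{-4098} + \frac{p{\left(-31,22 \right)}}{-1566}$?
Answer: $\frac{74497}{1069578} \approx 0.069651$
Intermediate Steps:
$- \frac{343}{-4098} + \frac{p{\left(-31,22 \right)}}{-1566} = - \frac{343}{-4098} + \frac{22}{-1566} = \left(-343\right) \left(- \frac{1}{4098}\right) + 22 \left(- \frac{1}{1566}\right) = \frac{343}{4098} - \frac{11}{783} = \frac{74497}{1069578}$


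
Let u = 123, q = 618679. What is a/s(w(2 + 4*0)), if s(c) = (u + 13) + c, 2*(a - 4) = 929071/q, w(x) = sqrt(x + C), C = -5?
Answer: 399738204/11444942821 - 5878503*I*sqrt(3)/22889885642 ≈ 0.034927 - 0.00044482*I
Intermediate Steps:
w(x) = sqrt(-5 + x) (w(x) = sqrt(x - 5) = sqrt(-5 + x))
a = 5878503/1237358 (a = 4 + (929071/618679)/2 = 4 + (929071*(1/618679))/2 = 4 + (1/2)*(929071/618679) = 4 + 929071/1237358 = 5878503/1237358 ≈ 4.7508)
s(c) = 136 + c (s(c) = (123 + 13) + c = 136 + c)
a/s(w(2 + 4*0)) = 5878503/(1237358*(136 + sqrt(-5 + (2 + 4*0)))) = 5878503/(1237358*(136 + sqrt(-5 + (2 + 0)))) = 5878503/(1237358*(136 + sqrt(-5 + 2))) = 5878503/(1237358*(136 + sqrt(-3))) = 5878503/(1237358*(136 + I*sqrt(3)))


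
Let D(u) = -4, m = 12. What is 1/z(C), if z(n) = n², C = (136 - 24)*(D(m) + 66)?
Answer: 1/48219136 ≈ 2.0739e-8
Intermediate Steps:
C = 6944 (C = (136 - 24)*(-4 + 66) = 112*62 = 6944)
1/z(C) = 1/(6944²) = 1/48219136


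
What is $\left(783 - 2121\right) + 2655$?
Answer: $1317$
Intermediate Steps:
$\left(783 - 2121\right) + 2655 = -1338 + 2655 = 1317$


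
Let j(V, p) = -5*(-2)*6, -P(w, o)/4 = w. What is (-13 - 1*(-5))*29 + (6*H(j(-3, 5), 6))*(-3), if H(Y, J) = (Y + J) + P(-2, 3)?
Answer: -1564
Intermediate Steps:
P(w, o) = -4*w
j(V, p) = 60 (j(V, p) = 10*6 = 60)
H(Y, J) = 8 + J + Y (H(Y, J) = (Y + J) - 4*(-2) = (J + Y) + 8 = 8 + J + Y)
(-13 - 1*(-5))*29 + (6*H(j(-3, 5), 6))*(-3) = (-13 - 1*(-5))*29 + (6*(8 + 6 + 60))*(-3) = (-13 + 5)*29 + (6*74)*(-3) = -8*29 + 444*(-3) = -232 - 1332 = -1564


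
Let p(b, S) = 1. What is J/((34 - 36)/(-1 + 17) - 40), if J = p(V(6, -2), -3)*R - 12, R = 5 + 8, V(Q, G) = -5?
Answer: -8/321 ≈ -0.024922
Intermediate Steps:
R = 13
J = 1 (J = 1*13 - 12 = 13 - 12 = 1)
J/((34 - 36)/(-1 + 17) - 40) = 1/((34 - 36)/(-1 + 17) - 40) = 1/(-2/16 - 40) = 1/(-2*1/16 - 40) = 1/(-⅛ - 40) = 1/(-321/8) = 1*(-8/321) = -8/321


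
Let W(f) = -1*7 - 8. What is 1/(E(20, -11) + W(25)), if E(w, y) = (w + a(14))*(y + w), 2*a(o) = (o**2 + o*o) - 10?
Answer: 1/1884 ≈ 0.00053079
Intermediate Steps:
a(o) = -5 + o**2 (a(o) = ((o**2 + o*o) - 10)/2 = ((o**2 + o**2) - 10)/2 = (2*o**2 - 10)/2 = (-10 + 2*o**2)/2 = -5 + o**2)
E(w, y) = (191 + w)*(w + y) (E(w, y) = (w + (-5 + 14**2))*(y + w) = (w + (-5 + 196))*(w + y) = (w + 191)*(w + y) = (191 + w)*(w + y))
W(f) = -15 (W(f) = -7 - 8 = -15)
1/(E(20, -11) + W(25)) = 1/((20**2 + 191*20 + 191*(-11) + 20*(-11)) - 15) = 1/((400 + 3820 - 2101 - 220) - 15) = 1/(1899 - 15) = 1/1884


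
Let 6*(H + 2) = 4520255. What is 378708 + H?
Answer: 6792491/6 ≈ 1.1321e+6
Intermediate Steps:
H = 4520243/6 (H = -2 + (1/6)*4520255 = -2 + 4520255/6 = 4520243/6 ≈ 7.5337e+5)
378708 + H = 378708 + 4520243/6 = 6792491/6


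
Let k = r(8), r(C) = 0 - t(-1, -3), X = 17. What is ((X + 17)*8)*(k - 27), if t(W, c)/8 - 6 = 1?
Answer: -22576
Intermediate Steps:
t(W, c) = 56 (t(W, c) = 48 + 8*1 = 48 + 8 = 56)
r(C) = -56 (r(C) = 0 - 1*56 = 0 - 56 = -56)
k = -56
((X + 17)*8)*(k - 27) = ((17 + 17)*8)*(-56 - 27) = (34*8)*(-83) = 272*(-83) = -22576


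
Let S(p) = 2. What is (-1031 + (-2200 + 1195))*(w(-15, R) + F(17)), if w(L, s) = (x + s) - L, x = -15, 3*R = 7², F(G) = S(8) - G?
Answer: -8144/3 ≈ -2714.7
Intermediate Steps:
F(G) = 2 - G
R = 49/3 (R = (⅓)*7² = (⅓)*49 = 49/3 ≈ 16.333)
w(L, s) = -15 + s - L (w(L, s) = (-15 + s) - L = -15 + s - L)
(-1031 + (-2200 + 1195))*(w(-15, R) + F(17)) = (-1031 + (-2200 + 1195))*((-15 + 49/3 - 1*(-15)) + (2 - 1*17)) = (-1031 - 1005)*((-15 + 49/3 + 15) + (2 - 17)) = -2036*(49/3 - 15) = -2036*4/3 = -8144/3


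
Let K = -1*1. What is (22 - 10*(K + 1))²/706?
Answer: 242/353 ≈ 0.68555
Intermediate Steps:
K = -1
(22 - 10*(K + 1))²/706 = (22 - 10*(-1 + 1))²/706 = (22 - 10*0)²*(1/706) = (22 + 0)²*(1/706) = 22²*(1/706) = 484*(1/706) = 242/353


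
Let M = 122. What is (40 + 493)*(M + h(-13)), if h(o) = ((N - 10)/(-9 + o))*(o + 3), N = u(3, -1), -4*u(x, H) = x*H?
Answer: 2762539/44 ≈ 62785.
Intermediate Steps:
u(x, H) = -H*x/4 (u(x, H) = -x*H/4 = -H*x/4)
N = ¾ (N = -¼*(-1)*3 = ¾ ≈ 0.75000)
h(o) = -37*(3 + o)/(4*(-9 + o)) (h(o) = ((¾ - 10)/(-9 + o))*(o + 3) = (-37/(4*(-9 + o)))*(3 + o) = -37*(3 + o)/(4*(-9 + o)))
(40 + 493)*(M + h(-13)) = (40 + 493)*(122 + 37*(-3 - 1*(-13))/(4*(-9 - 13))) = 533*(122 + (37/4)*(-3 + 13)/(-22)) = 533*(122 + (37/4)*(-1/22)*10) = 533*(122 - 185/44) = 533*(5183/44) = 2762539/44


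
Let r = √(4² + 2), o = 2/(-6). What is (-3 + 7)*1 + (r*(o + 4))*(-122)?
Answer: 4 - 1342*√2 ≈ -1893.9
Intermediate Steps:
o = -⅓ (o = 2*(-⅙) = -⅓ ≈ -0.33333)
r = 3*√2 (r = √(16 + 2) = √18 = 3*√2 ≈ 4.2426)
(-3 + 7)*1 + (r*(o + 4))*(-122) = (-3 + 7)*1 + ((3*√2)*(-⅓ + 4))*(-122) = 4*1 + ((3*√2)*(11/3))*(-122) = 4 + (11*√2)*(-122) = 4 - 1342*√2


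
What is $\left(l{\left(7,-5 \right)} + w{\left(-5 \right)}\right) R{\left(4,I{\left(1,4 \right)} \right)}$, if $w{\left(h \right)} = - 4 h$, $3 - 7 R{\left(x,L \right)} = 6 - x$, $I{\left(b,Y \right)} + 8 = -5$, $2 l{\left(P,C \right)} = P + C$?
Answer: $3$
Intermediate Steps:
$l{\left(P,C \right)} = \frac{C}{2} + \frac{P}{2}$ ($l{\left(P,C \right)} = \frac{P + C}{2} = \frac{C + P}{2} = \frac{C}{2} + \frac{P}{2}$)
$I{\left(b,Y \right)} = -13$ ($I{\left(b,Y \right)} = -8 - 5 = -13$)
$R{\left(x,L \right)} = - \frac{3}{7} + \frac{x}{7}$ ($R{\left(x,L \right)} = \frac{3}{7} - \frac{6 - x}{7} = \frac{3}{7} + \left(- \frac{6}{7} + \frac{x}{7}\right) = - \frac{3}{7} + \frac{x}{7}$)
$\left(l{\left(7,-5 \right)} + w{\left(-5 \right)}\right) R{\left(4,I{\left(1,4 \right)} \right)} = \left(\left(\frac{1}{2} \left(-5\right) + \frac{1}{2} \cdot 7\right) - -20\right) \left(- \frac{3}{7} + \frac{1}{7} \cdot 4\right) = \left(\left(- \frac{5}{2} + \frac{7}{2}\right) + 20\right) \left(- \frac{3}{7} + \frac{4}{7}\right) = \left(1 + 20\right) \frac{1}{7} = 21 \cdot \frac{1}{7} = 3$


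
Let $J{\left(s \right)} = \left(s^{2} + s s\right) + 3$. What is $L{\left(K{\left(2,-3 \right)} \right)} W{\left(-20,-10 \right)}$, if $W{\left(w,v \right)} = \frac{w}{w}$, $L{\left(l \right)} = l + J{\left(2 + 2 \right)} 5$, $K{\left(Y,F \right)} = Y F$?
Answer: $169$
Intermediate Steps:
$K{\left(Y,F \right)} = F Y$
$J{\left(s \right)} = 3 + 2 s^{2}$ ($J{\left(s \right)} = \left(s^{2} + s^{2}\right) + 3 = 2 s^{2} + 3 = 3 + 2 s^{2}$)
$L{\left(l \right)} = 175 + l$ ($L{\left(l \right)} = l + \left(3 + 2 \left(2 + 2\right)^{2}\right) 5 = l + \left(3 + 2 \cdot 4^{2}\right) 5 = l + \left(3 + 2 \cdot 16\right) 5 = l + \left(3 + 32\right) 5 = l + 35 \cdot 5 = l + 175 = 175 + l$)
$W{\left(w,v \right)} = 1$
$L{\left(K{\left(2,-3 \right)} \right)} W{\left(-20,-10 \right)} = \left(175 - 6\right) 1 = 169 \cdot 1 = 169$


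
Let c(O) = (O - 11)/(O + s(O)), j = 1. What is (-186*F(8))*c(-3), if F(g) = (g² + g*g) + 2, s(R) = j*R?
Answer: -56420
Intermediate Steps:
s(R) = R (s(R) = 1*R = R)
F(g) = 2 + 2*g² (F(g) = (g² + g²) + 2 = 2*g² + 2 = 2 + 2*g²)
c(O) = (-11 + O)/(2*O) (c(O) = (O - 11)/(O + O) = (-11 + O)/((2*O)) = (-11 + O)*(1/(2*O)) = (-11 + O)/(2*O))
(-186*F(8))*c(-3) = (-186*(2 + 2*8²))*((½)*(-11 - 3)/(-3)) = (-186*(2 + 2*64))*((½)*(-⅓)*(-14)) = -186*(2 + 128)*(7/3) = -186*130*(7/3) = -24180*7/3 = -56420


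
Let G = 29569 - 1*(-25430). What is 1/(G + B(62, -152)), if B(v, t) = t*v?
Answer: 1/45575 ≈ 2.1942e-5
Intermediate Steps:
G = 54999 (G = 29569 + 25430 = 54999)
1/(G + B(62, -152)) = 1/(54999 - 152*62) = 1/(54999 - 9424) = 1/45575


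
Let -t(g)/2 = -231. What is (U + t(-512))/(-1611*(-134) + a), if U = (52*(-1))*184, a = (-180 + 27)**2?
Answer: -9106/239283 ≈ -0.038055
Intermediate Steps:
a = 23409 (a = (-153)**2 = 23409)
t(g) = 462 (t(g) = -2*(-231) = 462)
U = -9568 (U = -52*184 = -9568)
(U + t(-512))/(-1611*(-134) + a) = (-9568 + 462)/(-1611*(-134) + 23409) = -9106/(215874 + 23409) = -9106/239283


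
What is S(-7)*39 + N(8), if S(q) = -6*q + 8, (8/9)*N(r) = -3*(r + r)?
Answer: 1896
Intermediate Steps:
N(r) = -27*r/4 (N(r) = 9*(-3*(r + r))/8 = 9*(-6*r)/8 = -27*r/4)
S(q) = 8 - 6*q
S(-7)*39 + N(8) = (8 - 6*(-7))*39 - 27/4*8 = (8 + 42)*39 - 54 = 50*39 - 54 = 1950 - 54 = 1896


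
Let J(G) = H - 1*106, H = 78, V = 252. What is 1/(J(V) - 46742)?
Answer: -1/46770 ≈ -2.1381e-5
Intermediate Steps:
J(G) = -28 (J(G) = 78 - 1*106 = 78 - 106 = -28)
1/(J(V) - 46742) = 1/(-28 - 46742) = 1/(-46770) = -1/46770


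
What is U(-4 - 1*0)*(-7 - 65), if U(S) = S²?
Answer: -1152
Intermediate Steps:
U(-4 - 1*0)*(-7 - 65) = (-4 - 1*0)²*(-7 - 65) = (-4 + 0)²*(-72) = (-4)²*(-72) = 16*(-72) = -1152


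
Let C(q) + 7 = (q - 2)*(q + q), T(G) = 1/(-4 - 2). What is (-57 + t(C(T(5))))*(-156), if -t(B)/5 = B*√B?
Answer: 8892 - 7345*I*√226/9 ≈ 8892.0 - 12269.0*I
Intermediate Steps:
T(G) = -⅙ (T(G) = 1/(-6) = -⅙)
C(q) = -7 + 2*q*(-2 + q) (C(q) = -7 + (q - 2)*(q + q) = -7 + (-2 + q)*(2*q) = -7 + 2*q*(-2 + q))
t(B) = -5*B^(3/2) (t(B) = -5*B*√B = -5*B^(3/2))
(-57 + t(C(T(5))))*(-156) = (-57 - 5*(-7 - 4*(-⅙) + 2*(-⅙)²)^(3/2))*(-156) = (-57 - 5*(-7 + ⅔ + 2*(1/36))^(3/2))*(-156) = (-57 - 5*(-7 + ⅔ + 1/18)^(3/2))*(-156) = (-57 - (-565)*I*√226/108)*(-156) = (-57 + 565*I*√226/108)*(-156) = 8892 - 7345*I*√226/9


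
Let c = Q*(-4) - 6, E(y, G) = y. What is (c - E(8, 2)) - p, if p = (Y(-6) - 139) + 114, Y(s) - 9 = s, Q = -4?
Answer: 24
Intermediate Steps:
Y(s) = 9 + s
c = 10 (c = -4*(-4) - 6 = 16 - 6 = 10)
p = -22 (p = ((9 - 6) - 139) + 114 = (3 - 139) + 114 = -136 + 114 = -22)
(c - E(8, 2)) - p = (10 - 1*8) - 1*(-22) = (10 - 8) + 22 = 2 + 22 = 24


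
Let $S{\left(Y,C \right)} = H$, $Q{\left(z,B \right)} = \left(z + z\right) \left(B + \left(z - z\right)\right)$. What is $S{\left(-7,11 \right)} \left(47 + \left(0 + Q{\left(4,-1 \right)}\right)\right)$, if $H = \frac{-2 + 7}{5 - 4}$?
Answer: $195$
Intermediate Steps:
$Q{\left(z,B \right)} = 2 B z$ ($Q{\left(z,B \right)} = 2 z \left(B + 0\right) = 2 z B = 2 B z$)
$H = 5$ ($H = \frac{5}{1} = 5 \cdot 1 = 5$)
$S{\left(Y,C \right)} = 5$
$S{\left(-7,11 \right)} \left(47 + \left(0 + Q{\left(4,-1 \right)}\right)\right) = 5 \left(47 + \left(0 + 2 \left(-1\right) 4\right)\right) = 5 \left(47 + \left(0 - 8\right)\right) = 5 \left(47 - 8\right) = 5 \cdot 39 = 195$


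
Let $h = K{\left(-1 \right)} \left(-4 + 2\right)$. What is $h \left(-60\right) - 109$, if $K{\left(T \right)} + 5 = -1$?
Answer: $-829$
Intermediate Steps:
$K{\left(T \right)} = -6$ ($K{\left(T \right)} = -5 - 1 = -6$)
$h = 12$ ($h = - 6 \left(-4 + 2\right) = \left(-6\right) \left(-2\right) = 12$)
$h \left(-60\right) - 109 = 12 \left(-60\right) - 109 = -720 - 109 = -829$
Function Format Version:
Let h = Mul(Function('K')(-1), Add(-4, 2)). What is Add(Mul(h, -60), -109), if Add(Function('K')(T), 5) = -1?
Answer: -829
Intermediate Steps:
Function('K')(T) = -6 (Function('K')(T) = Add(-5, -1) = -6)
h = 12 (h = Mul(-6, Add(-4, 2)) = Mul(-6, -2) = 12)
Add(Mul(h, -60), -109) = Add(Mul(12, -60), -109) = Add(-720, -109) = -829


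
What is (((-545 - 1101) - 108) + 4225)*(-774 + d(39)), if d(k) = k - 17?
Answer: -1858192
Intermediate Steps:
d(k) = -17 + k
(((-545 - 1101) - 108) + 4225)*(-774 + d(39)) = (((-545 - 1101) - 108) + 4225)*(-774 + (-17 + 39)) = ((-1646 - 108) + 4225)*(-774 + 22) = (-1754 + 4225)*(-752) = 2471*(-752) = -1858192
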